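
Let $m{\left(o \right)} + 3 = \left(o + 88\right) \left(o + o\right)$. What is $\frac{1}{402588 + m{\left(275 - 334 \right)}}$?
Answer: $\frac{1}{399163} \approx 2.5052 \cdot 10^{-6}$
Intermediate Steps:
$m{\left(o \right)} = -3 + 2 o \left(88 + o\right)$ ($m{\left(o \right)} = -3 + \left(o + 88\right) \left(o + o\right) = -3 + \left(88 + o\right) 2 o = -3 + 2 o \left(88 + o\right)$)
$\frac{1}{402588 + m{\left(275 - 334 \right)}} = \frac{1}{402588 + \left(-3 + 2 \left(275 - 334\right)^{2} + 176 \left(275 - 334\right)\right)} = \frac{1}{402588 + \left(-3 + 2 \left(-59\right)^{2} + 176 \left(-59\right)\right)} = \frac{1}{402588 - 3425} = \frac{1}{399163}$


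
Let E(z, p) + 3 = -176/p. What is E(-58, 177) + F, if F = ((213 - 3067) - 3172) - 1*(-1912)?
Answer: -728885/177 ≈ -4118.0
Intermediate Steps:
E(z, p) = -3 - 176/p
F = -4114 (F = (-2854 - 3172) + 1912 = -6026 + 1912 = -4114)
E(-58, 177) + F = (-3 - 176/177) - 4114 = -707/177 - 4114 = -728885/177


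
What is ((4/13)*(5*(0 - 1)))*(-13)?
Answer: 20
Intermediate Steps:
((4/13)*(5*(0 - 1)))*(-13) = ((4*(1/13))*(5*(-1)))*(-13) = ((4/13)*(-5))*(-13) = -20/13*(-13) = 20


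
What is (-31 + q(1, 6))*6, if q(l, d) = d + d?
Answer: -114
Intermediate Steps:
q(l, d) = 2*d
(-31 + q(1, 6))*6 = (-31 + 2*6)*6 = (-31 + 12)*6 = -19*6 = -114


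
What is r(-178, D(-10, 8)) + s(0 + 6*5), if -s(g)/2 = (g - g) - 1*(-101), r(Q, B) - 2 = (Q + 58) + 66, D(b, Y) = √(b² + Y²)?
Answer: -254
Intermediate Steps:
D(b, Y) = √(Y² + b²)
r(Q, B) = 126 + Q (r(Q, B) = 2 + ((Q + 58) + 66) = 2 + ((58 + Q) + 66) = 2 + (124 + Q) = 126 + Q)
s(g) = -202 (s(g) = -2*((g - g) - 1*(-101)) = -2*(0 + 101) = -2*101 = -202)
r(-178, D(-10, 8)) + s(0 + 6*5) = (126 - 178) - 202 = -52 - 202 = -254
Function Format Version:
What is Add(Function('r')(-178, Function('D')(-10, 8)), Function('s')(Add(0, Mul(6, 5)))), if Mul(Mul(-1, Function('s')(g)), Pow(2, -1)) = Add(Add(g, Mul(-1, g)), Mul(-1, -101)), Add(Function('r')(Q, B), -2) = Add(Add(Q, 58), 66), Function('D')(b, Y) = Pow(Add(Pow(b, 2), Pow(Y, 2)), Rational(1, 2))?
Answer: -254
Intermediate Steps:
Function('D')(b, Y) = Pow(Add(Pow(Y, 2), Pow(b, 2)), Rational(1, 2))
Function('r')(Q, B) = Add(126, Q) (Function('r')(Q, B) = Add(2, Add(Add(Q, 58), 66)) = Add(2, Add(Add(58, Q), 66)) = Add(2, Add(124, Q)) = Add(126, Q))
Function('s')(g) = -202 (Function('s')(g) = Mul(-2, Add(Add(g, Mul(-1, g)), Mul(-1, -101))) = Mul(-2, Add(0, 101)) = Mul(-2, 101) = -202)
Add(Function('r')(-178, Function('D')(-10, 8)), Function('s')(Add(0, Mul(6, 5)))) = Add(Add(126, -178), -202) = Add(-52, -202) = -254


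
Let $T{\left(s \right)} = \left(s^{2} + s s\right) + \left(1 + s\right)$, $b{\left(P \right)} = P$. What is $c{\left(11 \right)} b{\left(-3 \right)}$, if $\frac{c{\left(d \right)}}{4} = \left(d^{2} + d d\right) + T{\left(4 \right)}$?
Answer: $-3348$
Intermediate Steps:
$T{\left(s \right)} = 1 + s + 2 s^{2}$ ($T{\left(s \right)} = \left(s^{2} + s^{2}\right) + \left(1 + s\right) = 2 s^{2} + \left(1 + s\right) = 1 + s + 2 s^{2}$)
$c{\left(d \right)} = 148 + 8 d^{2}$ ($c{\left(d \right)} = 4 \left(\left(d^{2} + d d\right) + \left(1 + 4 + 2 \cdot 4^{2}\right)\right) = 4 \left(\left(d^{2} + d^{2}\right) + \left(1 + 4 + 2 \cdot 16\right)\right) = 4 \left(2 d^{2} + \left(1 + 4 + 32\right)\right) = 4 \left(2 d^{2} + 37\right) = 4 \left(37 + 2 d^{2}\right) = 148 + 8 d^{2}$)
$c{\left(11 \right)} b{\left(-3 \right)} = \left(148 + 8 \cdot 11^{2}\right) \left(-3\right) = \left(148 + 8 \cdot 121\right) \left(-3\right) = \left(148 + 968\right) \left(-3\right) = 1116 \left(-3\right) = -3348$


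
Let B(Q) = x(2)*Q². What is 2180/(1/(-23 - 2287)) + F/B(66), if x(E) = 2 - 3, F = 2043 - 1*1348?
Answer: -21935945495/4356 ≈ -5.0358e+6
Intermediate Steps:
F = 695 (F = 2043 - 1348 = 695)
x(E) = -1
B(Q) = -Q²
2180/(1/(-23 - 2287)) + F/B(66) = 2180/(1/(-23 - 2287)) + 695/((-1*66²)) = 2180/(1/(-2310)) + 695/((-1*4356)) = 2180/(-1/2310) + 695/(-4356) = 2180*(-2310) + 695*(-1/4356) = -5035800 - 695/4356 = -21935945495/4356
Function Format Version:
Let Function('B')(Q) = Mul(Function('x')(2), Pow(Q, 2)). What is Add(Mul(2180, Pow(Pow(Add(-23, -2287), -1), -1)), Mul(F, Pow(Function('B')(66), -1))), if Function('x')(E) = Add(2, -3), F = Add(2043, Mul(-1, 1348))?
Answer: Rational(-21935945495, 4356) ≈ -5.0358e+6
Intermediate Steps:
F = 695 (F = Add(2043, -1348) = 695)
Function('x')(E) = -1
Function('B')(Q) = Mul(-1, Pow(Q, 2))
Add(Mul(2180, Pow(Pow(Add(-23, -2287), -1), -1)), Mul(F, Pow(Function('B')(66), -1))) = Add(Mul(2180, Pow(Pow(Add(-23, -2287), -1), -1)), Mul(695, Pow(Mul(-1, Pow(66, 2)), -1))) = Add(Mul(2180, Pow(Pow(-2310, -1), -1)), Mul(695, Pow(Mul(-1, 4356), -1))) = Add(Mul(2180, Pow(Rational(-1, 2310), -1)), Mul(695, Pow(-4356, -1))) = Add(Mul(2180, -2310), Mul(695, Rational(-1, 4356))) = Add(-5035800, Rational(-695, 4356)) = Rational(-21935945495, 4356)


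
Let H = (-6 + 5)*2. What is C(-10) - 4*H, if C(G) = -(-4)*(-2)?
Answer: 0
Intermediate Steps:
H = -2 (H = -1*2 = -2)
C(G) = -8 (C(G) = -4*2 = -8)
C(-10) - 4*H = -8 - 4*(-2) = -8 + 8 = 0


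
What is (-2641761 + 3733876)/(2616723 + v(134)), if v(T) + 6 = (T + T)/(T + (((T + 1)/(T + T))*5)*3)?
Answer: 41431566755/99270464653 ≈ 0.41736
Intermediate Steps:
v(T) = -6 + 2*T/(T + 15*(1 + T)/(2*T)) (v(T) = -6 + (T + T)/(T + (((T + 1)/(T + T))*5)*3) = -6 + (2*T)/(T + (((1 + T)/((2*T)))*5)*3) = -6 + (2*T)/(T + (((1 + T)*(1/(2*T)))*5)*3) = -6 + (2*T)/(T + (((1 + T)/(2*T))*5)*3) = -6 + (2*T)/(T + (5*(1 + T)/(2*T))*3) = -6 + (2*T)/(T + 15*(1 + T)/(2*T)) = -6 + 2*T/(T + 15*(1 + T)/(2*T)))
(-2641761 + 3733876)/(2616723 + v(134)) = (-2641761 + 3733876)/(2616723 + 2*(-45 - 45*134 - 4*134²)/(15 + 2*134² + 15*134)) = 1092115/(2616723 + 2*(-45 - 6030 - 4*17956)/(15 + 2*17956 + 2010)) = 1092115/(2616723 + 2*(-45 - 6030 - 71824)/(15 + 35912 + 2010)) = 1092115/(2616723 + 2*(-77899)/37937) = 1092115/(2616723 + 2*(1/37937)*(-77899)) = 1092115/(2616723 - 155798/37937) = 1092115/(99270464653/37937) = 1092115*(37937/99270464653) = 41431566755/99270464653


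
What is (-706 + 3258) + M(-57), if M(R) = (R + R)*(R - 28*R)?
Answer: -172894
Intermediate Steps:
M(R) = -54*R**2 (M(R) = (2*R)*(-27*R) = -54*R**2)
(-706 + 3258) + M(-57) = (-706 + 3258) - 54*(-57)**2 = 2552 - 54*3249 = 2552 - 175446 = -172894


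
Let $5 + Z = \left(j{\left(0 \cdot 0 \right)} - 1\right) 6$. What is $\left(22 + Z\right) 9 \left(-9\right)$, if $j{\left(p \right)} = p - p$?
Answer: $-891$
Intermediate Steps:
$j{\left(p \right)} = 0$
$Z = -11$ ($Z = -5 + \left(0 - 1\right) 6 = -5 - 6 = -11$)
$\left(22 + Z\right) 9 \left(-9\right) = \left(22 - 11\right) 9 \left(-9\right) = 11 \left(-81\right) = -891$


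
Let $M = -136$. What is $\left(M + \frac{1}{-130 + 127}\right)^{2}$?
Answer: $\frac{167281}{9} \approx 18587.0$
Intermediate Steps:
$\left(M + \frac{1}{-130 + 127}\right)^{2} = \left(-136 + \frac{1}{-130 + 127}\right)^{2} = \left(-136 + \frac{1}{-3}\right)^{2} = \left(-136 - \frac{1}{3}\right)^{2} = \left(- \frac{409}{3}\right)^{2} = \frac{167281}{9}$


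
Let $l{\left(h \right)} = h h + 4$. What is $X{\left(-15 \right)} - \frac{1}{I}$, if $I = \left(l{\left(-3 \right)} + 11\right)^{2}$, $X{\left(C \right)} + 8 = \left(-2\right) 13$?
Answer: $- \frac{19585}{576} \approx -34.002$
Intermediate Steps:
$l{\left(h \right)} = 4 + h^{2}$ ($l{\left(h \right)} = h^{2} + 4 = 4 + h^{2}$)
$X{\left(C \right)} = -34$ ($X{\left(C \right)} = -8 - 26 = -34$)
$I = 576$ ($I = \left(\left(4 + \left(-3\right)^{2}\right) + 11\right)^{2} = \left(\left(4 + 9\right) + 11\right)^{2} = \left(13 + 11\right)^{2} = 24^{2} = 576$)
$X{\left(-15 \right)} - \frac{1}{I} = -34 - \frac{1}{576} = - \frac{19585}{576}$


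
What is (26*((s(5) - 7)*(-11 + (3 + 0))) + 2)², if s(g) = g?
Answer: 174724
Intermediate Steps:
(26*((s(5) - 7)*(-11 + (3 + 0))) + 2)² = (26*((5 - 7)*(-11 + (3 + 0))) + 2)² = (26*(-2*(-11 + 3)) + 2)² = (26*(-2*(-8)) + 2)² = (26*16 + 2)² = (416 + 2)² = 418² = 174724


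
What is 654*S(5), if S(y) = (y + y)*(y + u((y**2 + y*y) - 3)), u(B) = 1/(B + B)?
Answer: 1540170/47 ≈ 32770.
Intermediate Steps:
u(B) = 1/(2*B)
S(y) = 2*y*(y + 1/(2*(-3 + 2*y**2))) (S(y) = (y + y)*(y + 1/(2*((y**2 + y*y) - 3))) = (2*y)*(y + 1/(2*((y**2 + y**2) - 3))) = (2*y)*(y + 1/(2*(2*y**2 - 3))) = (2*y)*(y + 1/(2*(-3 + 2*y**2))) = 2*y*(y + 1/(2*(-3 + 2*y**2))))
654*S(5) = 654*(5*(1 - 6*5 + 4*5**3)/(-3 + 2*5**2)) = 654*(5*(1 - 30 + 4*125)/(-3 + 2*25)) = 654*(5*(1 - 30 + 500)/(-3 + 50)) = 654*(5*471/47) = 654*(5*(1/47)*471) = 654*(2355/47) = 1540170/47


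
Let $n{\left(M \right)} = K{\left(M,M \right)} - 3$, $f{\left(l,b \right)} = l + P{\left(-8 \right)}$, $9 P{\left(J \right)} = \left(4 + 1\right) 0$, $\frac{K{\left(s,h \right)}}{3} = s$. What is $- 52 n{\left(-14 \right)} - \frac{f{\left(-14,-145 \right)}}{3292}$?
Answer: $\frac{3851647}{1646} \approx 2340.0$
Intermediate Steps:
$K{\left(s,h \right)} = 3 s$
$P{\left(J \right)} = 0$ ($P{\left(J \right)} = \frac{\left(4 + 1\right) 0}{9} = \frac{5 \cdot 0}{9} = \frac{1}{9} \cdot 0 = 0$)
$f{\left(l,b \right)} = l$ ($f{\left(l,b \right)} = l + 0 = l$)
$n{\left(M \right)} = -3 + 3 M$ ($n{\left(M \right)} = 3 M - 3 = -3 + 3 M$)
$- 52 n{\left(-14 \right)} - \frac{f{\left(-14,-145 \right)}}{3292} = - 52 \left(-3 + 3 \left(-14\right)\right) - - \frac{14}{3292} = - 52 \left(-3 - 42\right) - \left(-14\right) \frac{1}{3292} = \left(-52\right) \left(-45\right) - - \frac{7}{1646} = 2340 + \frac{7}{1646} = \frac{3851647}{1646}$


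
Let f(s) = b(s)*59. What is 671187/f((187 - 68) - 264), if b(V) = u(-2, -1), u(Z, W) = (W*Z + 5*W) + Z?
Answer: -671187/295 ≈ -2275.2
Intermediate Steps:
u(Z, W) = Z + 5*W + W*Z (u(Z, W) = (5*W + W*Z) + Z = Z + 5*W + W*Z)
b(V) = -5 (b(V) = -2 + 5*(-1) - 1*(-2) = -2 - 5 + 2 = -5)
f(s) = -295 (f(s) = -5*59 = -295)
671187/f((187 - 68) - 264) = 671187/(-295) = 671187*(-1/295) = -671187/295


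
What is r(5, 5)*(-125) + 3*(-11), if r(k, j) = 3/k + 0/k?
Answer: -108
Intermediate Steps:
r(k, j) = 3/k (r(k, j) = 3/k + 0 = 3/k)
r(5, 5)*(-125) + 3*(-11) = (3/5)*(-125) + 3*(-11) = (3*(⅕))*(-125) - 33 = (⅗)*(-125) - 33 = -75 - 33 = -108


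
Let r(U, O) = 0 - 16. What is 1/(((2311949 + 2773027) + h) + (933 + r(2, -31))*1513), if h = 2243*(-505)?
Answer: 1/5339682 ≈ 1.8728e-7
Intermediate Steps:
r(U, O) = -16
h = -1132715
1/(((2311949 + 2773027) + h) + (933 + r(2, -31))*1513) = 1/(((2311949 + 2773027) - 1132715) + (933 - 16)*1513) = 1/((5084976 - 1132715) + 917*1513) = 1/(3952261 + 1387421) = 1/5339682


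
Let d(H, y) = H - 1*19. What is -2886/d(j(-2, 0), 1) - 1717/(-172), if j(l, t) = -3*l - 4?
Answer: 525581/2924 ≈ 179.75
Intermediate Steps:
j(l, t) = -4 - 3*l
d(H, y) = -19 + H (d(H, y) = H - 19 = -19 + H)
-2886/d(j(-2, 0), 1) - 1717/(-172) = -2886/(-19 + (-4 - 3*(-2))) - 1717/(-172) = -2886/(-19 + (-4 + 6)) - 1717*(-1/172) = -2886/(-19 + 2) + 1717/172 = -2886/(-17) + 1717/172 = -2886*(-1/17) + 1717/172 = 2886/17 + 1717/172 = 525581/2924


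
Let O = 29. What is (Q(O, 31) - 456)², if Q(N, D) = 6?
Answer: 202500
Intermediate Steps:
(Q(O, 31) - 456)² = (6 - 456)² = (-450)² = 202500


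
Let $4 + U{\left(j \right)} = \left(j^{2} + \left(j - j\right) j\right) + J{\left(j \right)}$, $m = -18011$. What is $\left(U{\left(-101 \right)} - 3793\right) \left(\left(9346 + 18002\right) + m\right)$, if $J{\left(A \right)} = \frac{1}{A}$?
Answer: $\frac{6039199611}{101} \approx 5.9794 \cdot 10^{7}$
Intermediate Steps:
$U{\left(j \right)} = -4 + \frac{1}{j} + j^{2}$ ($U{\left(j \right)} = -4 + \left(\left(j^{2} + \left(j - j\right) j\right) + \frac{1}{j}\right) = -4 + \left(\left(j^{2} + 0 j\right) + \frac{1}{j}\right) = -4 + \left(\left(j^{2} + 0\right) + \frac{1}{j}\right) = -4 + \left(j^{2} + \frac{1}{j}\right) = -4 + \left(\frac{1}{j} + j^{2}\right) = -4 + \frac{1}{j} + j^{2}$)
$\left(U{\left(-101 \right)} - 3793\right) \left(\left(9346 + 18002\right) + m\right) = \left(\left(-4 + \frac{1}{-101} + \left(-101\right)^{2}\right) - 3793\right) \left(\left(9346 + 18002\right) - 18011\right) = \left(\left(-4 - \frac{1}{101} + 10201\right) - 3793\right) \left(27348 - 18011\right) = \left(\frac{1029896}{101} - 3793\right) 9337 = \frac{646803}{101} \cdot 9337 = \frac{6039199611}{101}$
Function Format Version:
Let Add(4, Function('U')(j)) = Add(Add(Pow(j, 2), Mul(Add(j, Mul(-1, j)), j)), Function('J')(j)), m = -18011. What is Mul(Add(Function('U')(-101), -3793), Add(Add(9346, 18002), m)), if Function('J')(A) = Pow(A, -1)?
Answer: Rational(6039199611, 101) ≈ 5.9794e+7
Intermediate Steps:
Function('U')(j) = Add(-4, Pow(j, -1), Pow(j, 2)) (Function('U')(j) = Add(-4, Add(Add(Pow(j, 2), Mul(Add(j, Mul(-1, j)), j)), Pow(j, -1))) = Add(-4, Add(Add(Pow(j, 2), Mul(0, j)), Pow(j, -1))) = Add(-4, Add(Add(Pow(j, 2), 0), Pow(j, -1))) = Add(-4, Add(Pow(j, 2), Pow(j, -1))) = Add(-4, Add(Pow(j, -1), Pow(j, 2))) = Add(-4, Pow(j, -1), Pow(j, 2)))
Mul(Add(Function('U')(-101), -3793), Add(Add(9346, 18002), m)) = Mul(Add(Add(-4, Pow(-101, -1), Pow(-101, 2)), -3793), Add(Add(9346, 18002), -18011)) = Mul(Add(Add(-4, Rational(-1, 101), 10201), -3793), Add(27348, -18011)) = Mul(Add(Rational(1029896, 101), -3793), 9337) = Mul(Rational(646803, 101), 9337) = Rational(6039199611, 101)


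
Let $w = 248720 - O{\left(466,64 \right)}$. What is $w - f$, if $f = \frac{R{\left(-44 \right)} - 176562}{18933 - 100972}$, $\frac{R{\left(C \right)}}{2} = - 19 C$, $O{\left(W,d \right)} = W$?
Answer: $\frac{20366335016}{82039} \approx 2.4825 \cdot 10^{5}$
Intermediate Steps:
$R{\left(C \right)} = - 38 C$ ($R{\left(C \right)} = 2 \left(- 19 C\right) = - 38 C$)
$f = \frac{174890}{82039}$ ($f = \frac{\left(-38\right) \left(-44\right) - 176562}{18933 - 100972} = \frac{1672 - 176562}{-82039} = \left(-174890\right) \left(- \frac{1}{82039}\right) = \frac{174890}{82039} \approx 2.1318$)
$w = 248254$ ($w = 248720 - 466 = 248254$)
$w - f = 248254 - \frac{174890}{82039} = \frac{20366335016}{82039}$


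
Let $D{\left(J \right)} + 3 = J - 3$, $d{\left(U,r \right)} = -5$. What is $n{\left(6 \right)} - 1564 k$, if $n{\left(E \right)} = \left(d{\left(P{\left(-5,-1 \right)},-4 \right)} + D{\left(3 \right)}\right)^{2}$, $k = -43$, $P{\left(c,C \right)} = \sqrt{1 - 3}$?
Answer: $67316$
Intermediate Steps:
$P{\left(c,C \right)} = i \sqrt{2}$ ($P{\left(c,C \right)} = \sqrt{-2} = i \sqrt{2}$)
$D{\left(J \right)} = -6 + J$ ($D{\left(J \right)} = -3 + \left(J - 3\right) = -3 + \left(-3 + J\right) = -6 + J$)
$n{\left(E \right)} = 64$ ($n{\left(E \right)} = \left(-5 + \left(-6 + 3\right)\right)^{2} = \left(-5 - 3\right)^{2} = \left(-8\right)^{2} = 64$)
$n{\left(6 \right)} - 1564 k = 64 - -67252 = 64 + 67252 = 67316$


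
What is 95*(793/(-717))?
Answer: -75335/717 ≈ -105.07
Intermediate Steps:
95*(793/(-717)) = 95*(793*(-1/717)) = 95*(-793/717) = -75335/717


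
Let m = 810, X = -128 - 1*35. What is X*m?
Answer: -132030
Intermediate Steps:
X = -163 (X = -128 - 35 = -163)
X*m = -163*810 = -132030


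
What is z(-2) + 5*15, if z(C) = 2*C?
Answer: 71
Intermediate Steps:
z(-2) + 5*15 = 2*(-2) + 5*15 = -4 + 75 = 71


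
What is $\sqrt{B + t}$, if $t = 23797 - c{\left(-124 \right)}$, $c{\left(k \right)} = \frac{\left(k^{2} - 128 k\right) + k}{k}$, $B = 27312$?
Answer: $4 \sqrt{3210} \approx 226.63$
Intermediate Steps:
$c{\left(k \right)} = \frac{k^{2} - 127 k}{k}$
$t = 24048$ ($t = 23797 - \left(-127 - 124\right) = 23797 - -251 = 23797 + 251 = 24048$)
$\sqrt{B + t} = \sqrt{27312 + 24048} = \sqrt{51360} = 4 \sqrt{3210}$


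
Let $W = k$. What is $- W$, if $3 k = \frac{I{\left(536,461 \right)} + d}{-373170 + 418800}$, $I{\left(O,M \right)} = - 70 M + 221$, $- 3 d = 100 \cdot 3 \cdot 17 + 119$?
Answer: $\frac{50683}{205335} \approx 0.24683$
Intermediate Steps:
$d = - \frac{5219}{3}$ ($d = - \frac{100 \cdot 3 \cdot 17 + 119}{3} = - \frac{100 \cdot 51 + 119}{3} = - \frac{5100 + 119}{3} = \left(- \frac{1}{3}\right) 5219 = - \frac{5219}{3} \approx -1739.7$)
$I{\left(O,M \right)} = 221 - 70 M$
$k = - \frac{50683}{205335}$ ($k = \frac{\left(\left(221 - 32270\right) - \frac{5219}{3}\right) \frac{1}{-373170 + 418800}}{3} = \frac{\left(\left(221 - 32270\right) - \frac{5219}{3}\right) \frac{1}{45630}}{3} = \frac{\left(-32049 - \frac{5219}{3}\right) \frac{1}{45630}}{3} = \frac{\left(- \frac{101366}{3}\right) \frac{1}{45630}}{3} = \frac{1}{3} \left(- \frac{50683}{68445}\right) = - \frac{50683}{205335} \approx -0.24683$)
$W = - \frac{50683}{205335} \approx -0.24683$
$- W = \left(-1\right) \left(- \frac{50683}{205335}\right) = \frac{50683}{205335}$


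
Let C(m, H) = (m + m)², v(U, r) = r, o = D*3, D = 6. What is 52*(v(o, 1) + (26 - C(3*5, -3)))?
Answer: -45396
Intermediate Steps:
o = 18 (o = 6*3 = 18)
C(m, H) = 4*m² (C(m, H) = (2*m)² = 4*m²)
52*(v(o, 1) + (26 - C(3*5, -3))) = 52*(1 + (26 - 4*(3*5)²)) = 52*(1 + (26 - 4*15²)) = 52*(1 + (26 - 4*225)) = 52*(1 + (26 - 1*900)) = 52*(1 + (26 - 900)) = 52*(1 - 874) = 52*(-873) = -45396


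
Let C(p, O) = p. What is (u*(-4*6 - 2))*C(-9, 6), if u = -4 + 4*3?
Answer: 1872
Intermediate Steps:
u = 8 (u = -4 + 12 = 8)
(u*(-4*6 - 2))*C(-9, 6) = (8*(-4*6 - 2))*(-9) = (8*(-24 - 2))*(-9) = (8*(-26))*(-9) = -208*(-9) = 1872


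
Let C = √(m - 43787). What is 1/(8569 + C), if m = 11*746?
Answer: 8569/73463342 - I*√35581/73463342 ≈ 0.00011664 - 2.5677e-6*I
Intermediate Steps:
m = 8206
C = I*√35581 (C = √(8206 - 43787) = √(-35581) = I*√35581 ≈ 188.63*I)
1/(8569 + C) = 1/(8569 + I*√35581)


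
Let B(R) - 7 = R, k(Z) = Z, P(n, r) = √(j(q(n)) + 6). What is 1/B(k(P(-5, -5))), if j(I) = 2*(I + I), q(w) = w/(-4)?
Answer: 7/38 - √11/38 ≈ 0.096931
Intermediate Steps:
q(w) = -w/4 (q(w) = w*(-¼) = -w/4)
j(I) = 4*I (j(I) = 2*(2*I) = 4*I)
P(n, r) = √(6 - n) (P(n, r) = √(4*(-n/4) + 6) = √(-n + 6) = √(6 - n))
B(R) = 7 + R
1/B(k(P(-5, -5))) = 1/(7 + √(6 - 1*(-5))) = 1/(7 + √(6 + 5)) = 1/(7 + √11)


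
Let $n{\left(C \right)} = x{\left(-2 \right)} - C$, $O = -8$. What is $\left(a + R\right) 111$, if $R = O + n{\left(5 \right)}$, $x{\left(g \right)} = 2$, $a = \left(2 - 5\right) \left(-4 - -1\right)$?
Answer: $-222$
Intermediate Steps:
$a = 9$ ($a = - 3 \left(-4 + 1\right) = \left(-3\right) \left(-3\right) = 9$)
$n{\left(C \right)} = 2 - C$
$R = -11$ ($R = -8 + \left(2 - 5\right) = -8 - 3 = -11$)
$\left(a + R\right) 111 = \left(9 - 11\right) 111 = \left(-2\right) 111 = -222$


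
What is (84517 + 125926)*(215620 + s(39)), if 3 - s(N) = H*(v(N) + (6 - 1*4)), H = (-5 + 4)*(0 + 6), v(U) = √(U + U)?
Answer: 45378876305 + 1262658*√78 ≈ 4.5390e+10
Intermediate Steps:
v(U) = √2*√U (v(U) = √(2*U) = √2*√U)
H = -6 (H = -1*6 = -6)
s(N) = 15 + 6*√2*√N (s(N) = 3 - (-6)*(√2*√N + (6 - 1*4)) = 3 - (-6)*(√2*√N + (6 - 4)) = 3 - (-6)*(√2*√N + 2) = 3 - (-6)*(2 + √2*√N) = 3 - (-12 - 6*√2*√N) = 3 + (12 + 6*√2*√N) = 15 + 6*√2*√N)
(84517 + 125926)*(215620 + s(39)) = (84517 + 125926)*(215620 + (15 + 6*√2*√39)) = 210443*(215620 + (15 + 6*√78)) = 210443*(215635 + 6*√78) = 45378876305 + 1262658*√78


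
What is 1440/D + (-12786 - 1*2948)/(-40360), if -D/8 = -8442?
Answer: 3891423/9464420 ≈ 0.41116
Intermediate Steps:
D = 67536 (D = -8*(-8442) = 67536)
1440/D + (-12786 - 1*2948)/(-40360) = 1440/67536 + (-12786 - 1*2948)/(-40360) = 1440*(1/67536) + (-12786 - 2948)*(-1/40360) = 10/469 - 15734*(-1/40360) = 10/469 + 7867/20180 = 3891423/9464420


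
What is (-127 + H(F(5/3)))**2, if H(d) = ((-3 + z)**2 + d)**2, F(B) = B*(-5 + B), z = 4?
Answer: 74063236/6561 ≈ 11288.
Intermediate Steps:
H(d) = (1 + d)**2 (H(d) = ((-3 + 4)**2 + d)**2 = (1**2 + d)**2 = (1 + d)**2)
(-127 + H(F(5/3)))**2 = (-127 + (1 + (5/3)*(-5 + 5/3))**2)**2 = (-127 + (1 + (5*(1/3))*(-5 + 5*(1/3)))**2)**2 = (-127 + (1 + 5*(-5 + 5/3)/3)**2)**2 = (-127 + (1 + (5/3)*(-10/3))**2)**2 = (-127 + (1 - 50/9)**2)**2 = (-127 + (-41/9)**2)**2 = (-127 + 1681/81)**2 = (-8606/81)**2 = 74063236/6561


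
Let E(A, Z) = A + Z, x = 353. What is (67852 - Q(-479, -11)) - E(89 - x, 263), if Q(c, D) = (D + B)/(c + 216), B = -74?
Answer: 17845254/263 ≈ 67853.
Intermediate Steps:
Q(c, D) = (-74 + D)/(216 + c) (Q(c, D) = (D - 74)/(c + 216) = (-74 + D)/(216 + c))
(67852 - Q(-479, -11)) - E(89 - x, 263) = (67852 - (-74 - 11)/(216 - 479)) - ((89 - 1*353) + 263) = (67852 - (-85)/(-263)) - ((89 - 353) + 263) = (67852 - (-1)*(-85)/263) - (-264 + 263) = (67852 - 1*85/263) - 1*(-1) = (67852 - 85/263) + 1 = 17844991/263 + 1 = 17845254/263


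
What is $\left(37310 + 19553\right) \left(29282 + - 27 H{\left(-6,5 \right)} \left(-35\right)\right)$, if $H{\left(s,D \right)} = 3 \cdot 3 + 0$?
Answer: $2148682181$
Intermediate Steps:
$H{\left(s,D \right)} = 9$ ($H{\left(s,D \right)} = 9 + 0 = 9$)
$\left(37310 + 19553\right) \left(29282 + - 27 H{\left(-6,5 \right)} \left(-35\right)\right) = \left(37310 + 19553\right) \left(29282 + \left(-27\right) 9 \left(-35\right)\right) = 56863 \left(29282 - -8505\right) = 56863 \left(29282 + 8505\right) = 56863 \cdot 37787 = 2148682181$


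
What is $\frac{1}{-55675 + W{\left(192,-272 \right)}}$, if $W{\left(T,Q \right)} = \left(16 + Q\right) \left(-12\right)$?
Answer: $- \frac{1}{52603} \approx -1.901 \cdot 10^{-5}$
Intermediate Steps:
$W{\left(T,Q \right)} = -192 - 12 Q$
$\frac{1}{-55675 + W{\left(192,-272 \right)}} = \frac{1}{-55675 - -3072} = \frac{1}{-55675 + \left(-192 + 3264\right)} = \frac{1}{-55675 + 3072} = \frac{1}{-52603} = - \frac{1}{52603}$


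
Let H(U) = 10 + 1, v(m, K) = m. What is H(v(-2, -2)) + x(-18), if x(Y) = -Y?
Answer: 29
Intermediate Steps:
H(U) = 11
H(v(-2, -2)) + x(-18) = 11 - 1*(-18) = 11 + 18 = 29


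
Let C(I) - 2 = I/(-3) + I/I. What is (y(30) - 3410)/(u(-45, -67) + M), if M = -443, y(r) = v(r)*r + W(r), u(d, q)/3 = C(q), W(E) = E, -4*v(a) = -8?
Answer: 3320/367 ≈ 9.0463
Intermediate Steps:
v(a) = 2 (v(a) = -¼*(-8) = 2)
C(I) = 3 - I/3 (C(I) = 2 + (I/(-3) + I/I) = 2 + (I*(-⅓) + 1) = 2 + (-I/3 + 1) = 2 + (1 - I/3) = 3 - I/3)
u(d, q) = 9 - q (u(d, q) = 3*(3 - q/3) = 9 - q)
y(r) = 3*r (y(r) = 2*r + r = 3*r)
(y(30) - 3410)/(u(-45, -67) + M) = (3*30 - 3410)/((9 - 1*(-67)) - 443) = (90 - 3410)/((9 + 67) - 443) = -3320/(76 - 443) = -3320/(-367) = -3320*(-1/367) = 3320/367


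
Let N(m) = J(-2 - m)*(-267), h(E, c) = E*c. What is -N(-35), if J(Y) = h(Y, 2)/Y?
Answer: 534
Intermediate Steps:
J(Y) = 2 (J(Y) = (Y*2)/Y = (2*Y)/Y = 2)
N(m) = -534 (N(m) = 2*(-267) = -534)
-N(-35) = -1*(-534) = 534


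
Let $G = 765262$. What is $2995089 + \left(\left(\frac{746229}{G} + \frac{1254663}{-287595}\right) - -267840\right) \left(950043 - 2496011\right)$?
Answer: $- \frac{5062747607046233215779}{12226973605} \approx -4.1406 \cdot 10^{11}$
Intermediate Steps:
$2995089 + \left(\left(\frac{746229}{G} + \frac{1254663}{-287595}\right) - -267840\right) \left(950043 - 2496011\right) = 2995089 + \left(\left(\frac{746229}{765262} + \frac{1254663}{-287595}\right) - -267840\right) \left(950043 - 2496011\right) = 2995089 + \left(\left(746229 \cdot \frac{1}{765262} + 1254663 \left(- \frac{1}{287595}\right)\right) + 267840\right) \left(-1545968\right) = 2995089 + \left(\left(\frac{746229}{765262} - \frac{139407}{31955}\right) + 267840\right) \left(-1545968\right) = 2995089 + \left(- \frac{82837131939}{24453947210} + 267840\right) \left(-1545968\right) = 2995089 + \frac{6549662383594461}{24453947210} \left(-1545968\right) = 2995089 - \frac{5062784227920380841624}{12226973605} = - \frac{5062747607046233215779}{12226973605}$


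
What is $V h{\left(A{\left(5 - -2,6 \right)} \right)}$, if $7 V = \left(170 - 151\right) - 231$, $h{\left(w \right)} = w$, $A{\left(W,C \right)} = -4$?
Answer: $\frac{848}{7} \approx 121.14$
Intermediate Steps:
$V = - \frac{212}{7}$ ($V = \frac{\left(170 - 151\right) - 231}{7} = \frac{19 - 231}{7} = \frac{1}{7} \left(-212\right) = - \frac{212}{7} \approx -30.286$)
$V h{\left(A{\left(5 - -2,6 \right)} \right)} = \left(- \frac{212}{7}\right) \left(-4\right) = \frac{848}{7}$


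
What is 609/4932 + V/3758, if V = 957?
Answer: 1168091/3089076 ≈ 0.37814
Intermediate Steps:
609/4932 + V/3758 = 609/4932 + 957/3758 = 609*(1/4932) + 957*(1/3758) = 203/1644 + 957/3758 = 1168091/3089076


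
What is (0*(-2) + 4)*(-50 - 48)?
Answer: -392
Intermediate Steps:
(0*(-2) + 4)*(-50 - 48) = (0 + 4)*(-98) = 4*(-98) = -392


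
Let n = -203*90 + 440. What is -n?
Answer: 17830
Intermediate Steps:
n = -17830 (n = -18270 + 440 = -17830)
-n = -1*(-17830) = 17830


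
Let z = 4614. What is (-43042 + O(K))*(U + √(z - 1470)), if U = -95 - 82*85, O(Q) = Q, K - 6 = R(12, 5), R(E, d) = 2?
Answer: 304035210 - 86068*√786 ≈ 3.0162e+8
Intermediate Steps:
K = 8 (K = 6 + 2 = 8)
U = -7065 (U = -95 - 6970 = -7065)
(-43042 + O(K))*(U + √(z - 1470)) = (-43042 + 8)*(-7065 + √(4614 - 1470)) = -43034*(-7065 + √3144) = -43034*(-7065 + 2*√786) = 304035210 - 86068*√786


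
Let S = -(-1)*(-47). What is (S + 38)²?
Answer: 81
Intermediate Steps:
S = -47 (S = -1*47 = -47)
(S + 38)² = (-47 + 38)² = (-9)² = 81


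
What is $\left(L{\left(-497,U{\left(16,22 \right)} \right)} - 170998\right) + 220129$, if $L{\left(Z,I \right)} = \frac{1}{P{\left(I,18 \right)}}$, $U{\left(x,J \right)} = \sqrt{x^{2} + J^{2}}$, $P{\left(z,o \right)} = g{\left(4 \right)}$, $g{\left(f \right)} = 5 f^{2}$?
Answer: $\frac{3930481}{80} \approx 49131.0$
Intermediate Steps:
$P{\left(z,o \right)} = 80$ ($P{\left(z,o \right)} = 5 \cdot 4^{2} = 5 \cdot 16 = 80$)
$U{\left(x,J \right)} = \sqrt{J^{2} + x^{2}}$
$L{\left(Z,I \right)} = \frac{1}{80}$
$\left(L{\left(-497,U{\left(16,22 \right)} \right)} - 170998\right) + 220129 = \left(\frac{1}{80} - 170998\right) + 220129 = - \frac{13679839}{80} + 220129 = \frac{3930481}{80}$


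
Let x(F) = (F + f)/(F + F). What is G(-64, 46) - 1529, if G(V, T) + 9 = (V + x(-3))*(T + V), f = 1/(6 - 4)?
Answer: -787/2 ≈ -393.50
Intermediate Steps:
f = 1/2 ≈ 0.50000
x(F) = (1/2 + F)/(2*F) (x(F) = (F + 1/2)/(F + F) = (1/2 + F)/((2*F)) = (1/2 + F)*(1/(2*F)) = (1/2 + F)/(2*F))
G(V, T) = -9 + (5/12 + V)*(T + V) (G(V, T) = -9 + (V + (1/4)*(1 + 2*(-3))/(-3))*(T + V) = -9 + (V + (1/4)*(-1/3)*(1 - 6))*(T + V) = -9 + (V + (1/4)*(-1/3)*(-5))*(T + V) = -9 + (V + 5/12)*(T + V) = -9 + (5/12 + V)*(T + V))
G(-64, 46) - 1529 = (-9 + (-64)**2 + (5/12)*46 + (5/12)*(-64) + 46*(-64)) - 1529 = (-9 + 4096 + 115/6 - 80/3 - 2944) - 1529 = 2271/2 - 1529 = -787/2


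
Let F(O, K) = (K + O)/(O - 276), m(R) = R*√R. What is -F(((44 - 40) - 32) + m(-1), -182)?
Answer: -63841/92417 - 94*I/92417 ≈ -0.69079 - 0.0010171*I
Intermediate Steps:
m(R) = R^(3/2)
F(O, K) = (K + O)/(-276 + O)
-F(((44 - 40) - 32) + m(-1), -182) = -(-182 + (((44 - 40) - 32) + (-1)^(3/2)))/(-276 + (((44 - 40) - 32) + (-1)^(3/2))) = -(-182 + ((4 - 32) - I))/(-276 + ((4 - 32) - I)) = -(-182 + (-28 - I))/(-276 + (-28 - I)) = -(-210 - I)/(-304 - I) = -(-304 + I)/92417*(-210 - I) = -(-304 + I)*(-210 - I)/92417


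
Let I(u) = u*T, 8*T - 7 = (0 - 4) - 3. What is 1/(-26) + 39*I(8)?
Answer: -1/26 ≈ -0.038462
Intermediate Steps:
T = 0 (T = 7/8 + ((0 - 4) - 3)/8 = 7/8 + (-4 - 3)/8 = 7/8 + (⅛)*(-7) = 7/8 - 7/8 = 0)
I(u) = 0 (I(u) = u*0 = 0)
1/(-26) + 39*I(8) = 1/(-26) + 39*0 = -1/26 + 0 = -1/26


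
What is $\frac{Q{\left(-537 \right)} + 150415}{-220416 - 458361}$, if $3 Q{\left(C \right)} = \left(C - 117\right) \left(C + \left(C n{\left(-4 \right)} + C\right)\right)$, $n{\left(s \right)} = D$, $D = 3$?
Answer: $- \frac{735745}{678777} \approx -1.0839$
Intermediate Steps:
$n{\left(s \right)} = 3$
$Q{\left(C \right)} = \frac{5 C \left(-117 + C\right)}{3}$ ($Q{\left(C \right)} = \frac{\left(C - 117\right) \left(C + \left(C 3 + C\right)\right)}{3} = \frac{\left(-117 + C\right) \left(C + \left(3 C + C\right)\right)}{3} = \frac{\left(-117 + C\right) \left(C + 4 C\right)}{3} = \frac{\left(-117 + C\right) 5 C}{3} = \frac{5 C \left(-117 + C\right)}{3}$)
$\frac{Q{\left(-537 \right)} + 150415}{-220416 - 458361} = \frac{\frac{5}{3} \left(-537\right) \left(-117 - 537\right) + 150415}{-220416 - 458361} = \frac{\frac{5}{3} \left(-537\right) \left(-654\right) + 150415}{-678777} = \left(585330 + 150415\right) \left(- \frac{1}{678777}\right) = 735745 \left(- \frac{1}{678777}\right) = - \frac{735745}{678777}$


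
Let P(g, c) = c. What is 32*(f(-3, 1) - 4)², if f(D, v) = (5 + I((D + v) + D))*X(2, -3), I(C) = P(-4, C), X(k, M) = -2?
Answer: 512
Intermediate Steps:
I(C) = C
f(D, v) = -10 - 4*D - 2*v (f(D, v) = (5 + ((D + v) + D))*(-2) = (5 + (v + 2*D))*(-2) = (5 + v + 2*D)*(-2) = -10 - 4*D - 2*v)
32*(f(-3, 1) - 4)² = 32*((-10 - 4*(-3) - 2*1) - 4)² = 32*((-10 + 12 - 2) - 4)² = 32*(0 - 4)² = 32*(-4)² = 32*16 = 512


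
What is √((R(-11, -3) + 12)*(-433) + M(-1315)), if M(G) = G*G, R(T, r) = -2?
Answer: 9*√21295 ≈ 1313.4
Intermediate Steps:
M(G) = G²
√((R(-11, -3) + 12)*(-433) + M(-1315)) = √((-2 + 12)*(-433) + (-1315)²) = √(10*(-433) + 1729225) = √(-4330 + 1729225) = √1724895 = 9*√21295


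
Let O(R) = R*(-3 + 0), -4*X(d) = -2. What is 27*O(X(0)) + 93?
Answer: 105/2 ≈ 52.500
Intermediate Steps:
X(d) = 1/2 (X(d) = -1/4*(-2) = 1/2)
O(R) = -3*R (O(R) = R*(-3) = -3*R)
27*O(X(0)) + 93 = 27*(-3*1/2) + 93 = 27*(-3/2) + 93 = -81/2 + 93 = 105/2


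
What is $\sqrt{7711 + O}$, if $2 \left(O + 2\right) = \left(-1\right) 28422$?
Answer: $i \sqrt{6502} \approx 80.635 i$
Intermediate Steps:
$O = -14213$ ($O = -2 + \frac{\left(-1\right) 28422}{2} = -2 + \frac{1}{2} \left(-28422\right) = -2 - 14211 = -14213$)
$\sqrt{7711 + O} = \sqrt{7711 - 14213} = \sqrt{-6502} = i \sqrt{6502}$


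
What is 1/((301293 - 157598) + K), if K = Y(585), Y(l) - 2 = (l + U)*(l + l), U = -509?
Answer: 1/232617 ≈ 4.2989e-6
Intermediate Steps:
Y(l) = 2 + 2*l*(-509 + l) (Y(l) = 2 + (l - 509)*(l + l) = 2 + (-509 + l)*(2*l) = 2 + 2*l*(-509 + l))
K = 88922 (K = 2 - 1018*585 + 2*585**2 = 2 - 595530 + 2*342225 = 2 - 595530 + 684450 = 88922)
1/((301293 - 157598) + K) = 1/((301293 - 157598) + 88922) = 1/(143695 + 88922) = 1/232617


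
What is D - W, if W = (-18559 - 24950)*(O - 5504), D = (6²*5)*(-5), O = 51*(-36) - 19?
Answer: -320183631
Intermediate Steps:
O = -1855 (O = -1836 - 19 = -1855)
D = -900 (D = (36*5)*(-5) = 180*(-5) = -900)
W = 320182731 (W = (-18559 - 24950)*(-1855 - 5504) = -43509*(-7359) = 320182731)
D - W = -900 - 1*320182731 = -900 - 320182731 = -320183631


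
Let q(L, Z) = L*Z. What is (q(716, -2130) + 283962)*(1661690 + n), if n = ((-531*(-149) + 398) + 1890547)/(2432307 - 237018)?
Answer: -167683855966020516/81307 ≈ -2.0624e+12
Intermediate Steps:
n = 218896/243921 (n = ((79119 + 398) + 1890547)/2195289 = (79517 + 1890547)*(1/2195289) = 1970064*(1/2195289) = 218896/243921 ≈ 0.89741)
(q(716, -2130) + 283962)*(1661690 + n) = (716*(-2130) + 283962)*(1661690 + 218896/243921) = (-1525080 + 283962)*(405321305386/243921) = -1241118*405321305386/243921 = -167683855966020516/81307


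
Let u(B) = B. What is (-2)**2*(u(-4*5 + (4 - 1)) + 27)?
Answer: 40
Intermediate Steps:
(-2)**2*(u(-4*5 + (4 - 1)) + 27) = (-2)**2*((-4*5 + (4 - 1)) + 27) = 4*((-20 + 3) + 27) = 4*(-17 + 27) = 4*10 = 40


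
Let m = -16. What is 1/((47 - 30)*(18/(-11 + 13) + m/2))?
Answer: 1/17 ≈ 0.058824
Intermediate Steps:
1/((47 - 30)*(18/(-11 + 13) + m/2)) = 1/((47 - 30)*(18/(-11 + 13) - 16/2)) = 1/(17*(18/2 - 16*1/2)) = 1/(17*(18*(1/2) - 8)) = 1/(17*(9 - 8)) = 1/(17*1) = 1/17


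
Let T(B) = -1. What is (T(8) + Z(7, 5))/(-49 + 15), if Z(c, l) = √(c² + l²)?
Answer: 1/34 - √74/34 ≈ -0.22360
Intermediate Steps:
(T(8) + Z(7, 5))/(-49 + 15) = (-1 + √(7² + 5²))/(-49 + 15) = (-1 + √(49 + 25))/(-34) = -(-1 + √74)/34 = 1/34 - √74/34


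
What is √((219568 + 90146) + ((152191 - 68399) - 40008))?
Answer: √353498 ≈ 594.56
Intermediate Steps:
√((219568 + 90146) + ((152191 - 68399) - 40008)) = √(309714 + (83792 - 40008)) = √(309714 + 43784) = √353498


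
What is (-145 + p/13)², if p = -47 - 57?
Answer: 23409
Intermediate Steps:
p = -104
(-145 + p/13)² = (-145 - 104/13)² = (-145 - 104*1/13)² = (-145 - 8)² = (-153)² = 23409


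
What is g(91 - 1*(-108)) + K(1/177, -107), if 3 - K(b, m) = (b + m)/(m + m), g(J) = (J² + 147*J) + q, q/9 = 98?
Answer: 1320777452/18939 ≈ 69739.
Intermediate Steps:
q = 882 (q = 9*98 = 882)
g(J) = 882 + J² + 147*J (g(J) = (J² + 147*J) + 882 = 882 + J² + 147*J)
K(b, m) = 3 - (b + m)/(2*m) (K(b, m) = 3 - (b + m)/(m + m) = 3 - (b + m)/(2*m))
g(91 - 1*(-108)) + K(1/177, -107) = (882 + (91 - 1*(-108))² + 147*(91 - 1*(-108))) + (½)*(-1/177 + 5*(-107))/(-107) = (882 + (91 + 108)² + 147*(91 + 108)) + (½)*(-1/107)*(-1*1/177 - 535) = (882 + 199² + 147*199) + (½)*(-1/107)*(-1/177 - 535) = (882 + 39601 + 29253) + (½)*(-1/107)*(-94696/177) = 69736 + 47348/18939 = 1320777452/18939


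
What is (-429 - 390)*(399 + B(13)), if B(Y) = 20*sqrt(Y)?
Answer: -326781 - 16380*sqrt(13) ≈ -3.8584e+5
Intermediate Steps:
(-429 - 390)*(399 + B(13)) = (-429 - 390)*(399 + 20*sqrt(13)) = -819*(399 + 20*sqrt(13)) = -326781 - 16380*sqrt(13)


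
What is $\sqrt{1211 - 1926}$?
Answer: $i \sqrt{715} \approx 26.739 i$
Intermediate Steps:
$\sqrt{1211 - 1926} = \sqrt{-715} = i \sqrt{715}$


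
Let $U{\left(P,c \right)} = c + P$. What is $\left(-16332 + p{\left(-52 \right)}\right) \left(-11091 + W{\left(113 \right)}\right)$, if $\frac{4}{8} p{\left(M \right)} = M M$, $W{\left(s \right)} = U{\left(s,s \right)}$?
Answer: $118689260$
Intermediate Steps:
$U{\left(P,c \right)} = P + c$
$W{\left(s \right)} = 2 s$ ($W{\left(s \right)} = s + s = 2 s$)
$p{\left(M \right)} = 2 M^{2}$ ($p{\left(M \right)} = 2 M M = 2 M^{2}$)
$\left(-16332 + p{\left(-52 \right)}\right) \left(-11091 + W{\left(113 \right)}\right) = \left(-16332 + 2 \left(-52\right)^{2}\right) \left(-11091 + 2 \cdot 113\right) = \left(-16332 + 2 \cdot 2704\right) \left(-11091 + 226\right) = \left(-16332 + 5408\right) \left(-10865\right) = \left(-10924\right) \left(-10865\right) = 118689260$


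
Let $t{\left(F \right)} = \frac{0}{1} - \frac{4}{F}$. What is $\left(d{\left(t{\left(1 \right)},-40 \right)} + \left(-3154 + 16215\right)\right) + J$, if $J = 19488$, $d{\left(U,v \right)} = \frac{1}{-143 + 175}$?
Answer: $\frac{1041569}{32} \approx 32549.0$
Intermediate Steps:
$t{\left(F \right)} = - \frac{4}{F}$ ($t{\left(F \right)} = 0 \cdot 1 - \frac{4}{F} = 0 - \frac{4}{F} = - \frac{4}{F}$)
$d{\left(U,v \right)} = \frac{1}{32}$
$\left(d{\left(t{\left(1 \right)},-40 \right)} + \left(-3154 + 16215\right)\right) + J = \left(\frac{1}{32} + \left(-3154 + 16215\right)\right) + 19488 = \left(\frac{1}{32} + 13061\right) + 19488 = \frac{417953}{32} + 19488 = \frac{1041569}{32}$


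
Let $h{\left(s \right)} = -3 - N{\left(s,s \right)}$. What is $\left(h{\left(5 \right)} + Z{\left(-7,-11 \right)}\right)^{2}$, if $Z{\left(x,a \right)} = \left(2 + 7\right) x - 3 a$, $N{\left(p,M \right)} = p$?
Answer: $1444$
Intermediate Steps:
$h{\left(s \right)} = -3 - s$
$Z{\left(x,a \right)} = - 3 a + 9 x$ ($Z{\left(x,a \right)} = 9 x - 3 a = - 3 a + 9 x$)
$\left(h{\left(5 \right)} + Z{\left(-7,-11 \right)}\right)^{2} = \left(\left(-3 - 5\right) + \left(\left(-3\right) \left(-11\right) + 9 \left(-7\right)\right)\right)^{2} = \left(\left(-3 - 5\right) + \left(33 - 63\right)\right)^{2} = \left(-8 - 30\right)^{2} = \left(-38\right)^{2} = 1444$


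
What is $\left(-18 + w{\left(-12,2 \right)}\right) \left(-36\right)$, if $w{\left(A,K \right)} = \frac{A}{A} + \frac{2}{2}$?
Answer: $576$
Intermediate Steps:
$w{\left(A,K \right)} = 2$ ($w{\left(A,K \right)} = 1 + 2 \cdot \frac{1}{2} = 1 + 1 = 2$)
$\left(-18 + w{\left(-12,2 \right)}\right) \left(-36\right) = \left(-18 + 2\right) \left(-36\right) = \left(-16\right) \left(-36\right) = 576$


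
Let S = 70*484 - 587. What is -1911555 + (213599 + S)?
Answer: -1664663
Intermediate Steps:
S = 33293 (S = 33880 - 587 = 33293)
-1911555 + (213599 + S) = -1911555 + (213599 + 33293) = -1911555 + 246892 = -1664663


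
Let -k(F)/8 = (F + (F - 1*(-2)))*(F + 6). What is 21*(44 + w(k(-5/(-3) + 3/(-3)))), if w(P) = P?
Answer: -8428/3 ≈ -2809.3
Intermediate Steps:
k(F) = -8*(2 + 2*F)*(6 + F) (k(F) = -8*(F + (F - 1*(-2)))*(F + 6) = -8*(F + (F + 2))*(6 + F) = -8*(F + (2 + F))*(6 + F) = -8*(2 + 2*F)*(6 + F))
21*(44 + w(k(-5/(-3) + 3/(-3)))) = 21*(44 + (-96 - 112*(-5/(-3) + 3/(-3)) - 16*(-5/(-3) + 3/(-3))²)) = 21*(44 + (-96 - 112*(-5*(-⅓) + 3*(-⅓)) - 16*(-5*(-⅓) + 3*(-⅓))²)) = 21*(44 + (-96 - 112*(5/3 - 1) - 16*(5/3 - 1)²)) = 21*(44 + (-96 - 112*⅔ - 16*(⅔)²)) = 21*(44 + (-96 - 224/3 - 16*4/9)) = 21*(44 + (-96 - 224/3 - 64/9)) = 21*(44 - 1600/9) = 21*(-1204/9) = -8428/3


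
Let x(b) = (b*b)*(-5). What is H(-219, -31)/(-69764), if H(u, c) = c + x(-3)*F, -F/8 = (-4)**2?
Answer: -5729/69764 ≈ -0.082120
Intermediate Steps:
x(b) = -5*b**2 (x(b) = b**2*(-5) = -5*b**2)
F = -128 (F = -8*(-4)**2 = -8*16 = -128)
H(u, c) = 5760 + c (H(u, c) = c - 5*(-3)**2*(-128) = c - 5*9*(-128) = c - 45*(-128) = c + 5760 = 5760 + c)
H(-219, -31)/(-69764) = (5760 - 31)/(-69764) = 5729*(-1/69764) = -5729/69764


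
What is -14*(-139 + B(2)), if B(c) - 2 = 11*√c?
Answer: 1918 - 154*√2 ≈ 1700.2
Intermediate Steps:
B(c) = 2 + 11*√c
-14*(-139 + B(2)) = -14*(-139 + (2 + 11*√2)) = -14*(-137 + 11*√2) = 1918 - 154*√2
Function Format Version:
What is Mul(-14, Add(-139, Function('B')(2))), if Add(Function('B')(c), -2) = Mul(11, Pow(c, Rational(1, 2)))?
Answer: Add(1918, Mul(-154, Pow(2, Rational(1, 2)))) ≈ 1700.2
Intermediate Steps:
Function('B')(c) = Add(2, Mul(11, Pow(c, Rational(1, 2))))
Mul(-14, Add(-139, Function('B')(2))) = Mul(-14, Add(-139, Add(2, Mul(11, Pow(2, Rational(1, 2)))))) = Mul(-14, Add(-137, Mul(11, Pow(2, Rational(1, 2))))) = Add(1918, Mul(-154, Pow(2, Rational(1, 2))))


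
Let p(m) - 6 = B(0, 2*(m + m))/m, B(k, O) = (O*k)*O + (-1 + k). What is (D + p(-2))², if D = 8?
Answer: 841/4 ≈ 210.25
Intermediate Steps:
B(k, O) = -1 + k + k*O² (B(k, O) = k*O² + (-1 + k) = -1 + k + k*O²)
p(m) = 6 - 1/m (p(m) = 6 + (-1 + 0 + 0*(2*(m + m))²)/m = 6 + (-1 + 0 + 0*(2*(2*m))²)/m = 6 + (-1 + 0 + 0*(4*m)²)/m = 6 + (-1 + 0 + 0*(16*m²))/m = 6 + (-1 + 0 + 0)/m = 6 - 1/m)
(D + p(-2))² = (8 + (6 - 1/(-2)))² = (8 + (6 - 1*(-½)))² = (8 + (6 + ½))² = (8 + 13/2)² = (29/2)² = 841/4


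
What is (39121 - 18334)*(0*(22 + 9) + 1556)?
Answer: 32344572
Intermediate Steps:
(39121 - 18334)*(0*(22 + 9) + 1556) = 20787*(0*31 + 1556) = 20787*(0 + 1556) = 20787*1556 = 32344572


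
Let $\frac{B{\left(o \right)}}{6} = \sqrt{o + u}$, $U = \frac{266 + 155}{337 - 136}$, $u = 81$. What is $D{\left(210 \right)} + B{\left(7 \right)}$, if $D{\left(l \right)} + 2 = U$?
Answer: $\frac{19}{201} + 12 \sqrt{22} \approx 56.38$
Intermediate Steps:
$U = \frac{421}{201} \approx 2.0945$
$D{\left(l \right)} = \frac{19}{201}$ ($D{\left(l \right)} = -2 + \frac{421}{201} = \frac{19}{201}$)
$B{\left(o \right)} = 6 \sqrt{81 + o}$ ($B{\left(o \right)} = 6 \sqrt{o + 81} = 6 \sqrt{81 + o}$)
$D{\left(210 \right)} + B{\left(7 \right)} = \frac{19}{201} + 6 \sqrt{81 + 7} = \frac{19}{201} + 6 \sqrt{88} = \frac{19}{201} + 6 \cdot 2 \sqrt{22} = \frac{19}{201} + 12 \sqrt{22}$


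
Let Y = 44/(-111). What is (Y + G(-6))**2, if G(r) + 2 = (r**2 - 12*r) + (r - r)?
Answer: 137405284/12321 ≈ 11152.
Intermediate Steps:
Y = -44/111 (Y = 44*(-1/111) = -44/111 ≈ -0.39640)
G(r) = -2 + r**2 - 12*r (G(r) = -2 + ((r**2 - 12*r) + (r - r)) = -2 + ((r**2 - 12*r) + 0) = -2 + (r**2 - 12*r) = -2 + r**2 - 12*r)
(Y + G(-6))**2 = (-44/111 + (-2 + (-6)**2 - 12*(-6)))**2 = (-44/111 + (-2 + 36 + 72))**2 = (-44/111 + 106)**2 = (11722/111)**2 = 137405284/12321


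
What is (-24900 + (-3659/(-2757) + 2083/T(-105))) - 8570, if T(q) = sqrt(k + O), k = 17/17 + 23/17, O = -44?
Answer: -92273131/2757 - 2083*I*sqrt(3009)/354 ≈ -33469.0 - 322.77*I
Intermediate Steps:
k = 40/17 (k = 17*(1/17) + 23*(1/17) = 1 + 23/17 = 40/17 ≈ 2.3529)
T(q) = 2*I*sqrt(3009)/17 (T(q) = sqrt(40/17 - 44) = sqrt(-708/17) = 2*I*sqrt(3009)/17)
(-24900 + (-3659/(-2757) + 2083/T(-105))) - 8570 = (-24900 + (-3659/(-2757) + 2083/((2*I*sqrt(3009)/17)))) - 8570 = (-24900 + (-3659*(-1/2757) + 2083*(-I*sqrt(3009)/354))) - 8570 = (-24900 + (3659/2757 - 2083*I*sqrt(3009)/354)) - 8570 = (-68645641/2757 - 2083*I*sqrt(3009)/354) - 8570 = -92273131/2757 - 2083*I*sqrt(3009)/354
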